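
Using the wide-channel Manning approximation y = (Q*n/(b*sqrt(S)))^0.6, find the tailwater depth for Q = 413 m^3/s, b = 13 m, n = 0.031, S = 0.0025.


y = (413 * 0.031 / (13 * 0.0025^0.5))^0.6 = 5.9791 m


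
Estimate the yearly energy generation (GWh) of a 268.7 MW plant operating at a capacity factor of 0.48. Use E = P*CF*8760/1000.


E = 268.7 * 0.48 * 8760 / 1000 = 1129.8298 GWh


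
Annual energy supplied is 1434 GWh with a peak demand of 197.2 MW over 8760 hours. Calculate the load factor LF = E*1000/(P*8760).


LF = 1434 * 1000 / (197.2 * 8760) = 0.8301


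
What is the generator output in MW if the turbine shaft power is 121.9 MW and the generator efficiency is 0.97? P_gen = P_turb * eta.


P_gen = 121.9 * 0.97 = 118.2430 MW


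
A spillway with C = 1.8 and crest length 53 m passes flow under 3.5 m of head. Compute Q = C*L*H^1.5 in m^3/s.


Q = 1.8 * 53 * 3.5^1.5 = 624.6697 m^3/s


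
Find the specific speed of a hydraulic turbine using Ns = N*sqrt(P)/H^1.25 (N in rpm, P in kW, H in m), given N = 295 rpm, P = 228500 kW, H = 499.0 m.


Ns = 295 * 228500^0.5 / 499.0^1.25 = 59.7915


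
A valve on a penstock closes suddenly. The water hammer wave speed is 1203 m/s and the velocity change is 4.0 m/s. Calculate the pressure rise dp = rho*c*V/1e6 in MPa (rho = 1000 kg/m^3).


dp = 1000 * 1203 * 4.0 / 1e6 = 4.8120 MPa


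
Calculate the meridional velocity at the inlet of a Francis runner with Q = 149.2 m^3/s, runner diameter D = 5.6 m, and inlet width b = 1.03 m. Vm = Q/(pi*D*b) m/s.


Vm = 149.2 / (pi * 5.6 * 1.03) = 8.2337 m/s


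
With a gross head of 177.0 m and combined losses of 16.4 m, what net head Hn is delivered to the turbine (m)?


Hn = 177.0 - 16.4 = 160.6000 m


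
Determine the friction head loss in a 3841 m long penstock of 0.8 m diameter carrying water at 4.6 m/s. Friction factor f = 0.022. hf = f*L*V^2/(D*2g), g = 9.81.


hf = 0.022 * 3841 * 4.6^2 / (0.8 * 2 * 9.81) = 113.9183 m


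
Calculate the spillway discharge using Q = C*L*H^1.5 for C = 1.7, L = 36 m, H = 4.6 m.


Q = 1.7 * 36 * 4.6^1.5 = 603.7931 m^3/s


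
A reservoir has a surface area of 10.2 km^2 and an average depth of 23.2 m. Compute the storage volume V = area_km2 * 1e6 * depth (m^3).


V = 10.2 * 1e6 * 23.2 = 2.3664e+08 m^3


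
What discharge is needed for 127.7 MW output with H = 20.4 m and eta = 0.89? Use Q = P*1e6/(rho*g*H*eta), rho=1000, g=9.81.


Q = 127.7 * 1e6 / (1000 * 9.81 * 20.4 * 0.89) = 716.9712 m^3/s


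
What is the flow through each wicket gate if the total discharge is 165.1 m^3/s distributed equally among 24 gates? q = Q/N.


q = 165.1 / 24 = 6.8792 m^3/s


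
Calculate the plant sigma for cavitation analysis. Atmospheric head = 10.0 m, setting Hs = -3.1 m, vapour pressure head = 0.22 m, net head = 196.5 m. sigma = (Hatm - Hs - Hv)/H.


sigma = (10.0 - (-3.1) - 0.22) / 196.5 = 0.0655


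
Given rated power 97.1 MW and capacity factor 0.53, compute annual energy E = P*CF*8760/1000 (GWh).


E = 97.1 * 0.53 * 8760 / 1000 = 450.8159 GWh


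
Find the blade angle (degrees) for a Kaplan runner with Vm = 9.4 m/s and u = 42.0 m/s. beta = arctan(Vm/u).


beta = arctan(9.4 / 42.0) = 12.6154 degrees


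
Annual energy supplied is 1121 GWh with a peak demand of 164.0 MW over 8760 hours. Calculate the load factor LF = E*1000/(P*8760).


LF = 1121 * 1000 / (164.0 * 8760) = 0.7803


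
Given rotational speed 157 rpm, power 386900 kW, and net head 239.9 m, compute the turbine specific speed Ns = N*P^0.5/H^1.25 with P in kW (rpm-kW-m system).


Ns = 157 * 386900^0.5 / 239.9^1.25 = 103.4335


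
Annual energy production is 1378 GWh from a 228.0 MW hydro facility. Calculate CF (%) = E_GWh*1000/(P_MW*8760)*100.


CF = 1378 * 1000 / (228.0 * 8760) * 100 = 68.9938 %


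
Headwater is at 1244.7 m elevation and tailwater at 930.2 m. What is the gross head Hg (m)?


Hg = 1244.7 - 930.2 = 314.5000 m


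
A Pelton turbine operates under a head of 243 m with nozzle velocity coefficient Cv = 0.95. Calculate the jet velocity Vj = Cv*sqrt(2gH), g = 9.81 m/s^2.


Vj = 0.95 * sqrt(2*9.81*243) = 65.5958 m/s


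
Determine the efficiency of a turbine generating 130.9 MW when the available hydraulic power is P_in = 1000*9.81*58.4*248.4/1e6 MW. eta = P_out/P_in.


P_in = 1000 * 9.81 * 58.4 * 248.4 / 1e6 = 142.3094 MW
eta = 130.9 / 142.3094 = 0.9198


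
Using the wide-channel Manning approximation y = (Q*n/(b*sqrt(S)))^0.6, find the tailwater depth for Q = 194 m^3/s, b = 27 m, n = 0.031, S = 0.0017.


y = (194 * 0.031 / (27 * 0.0017^0.5))^0.6 = 2.7513 m


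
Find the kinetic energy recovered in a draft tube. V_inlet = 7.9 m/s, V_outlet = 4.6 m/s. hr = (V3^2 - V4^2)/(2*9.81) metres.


hr = (7.9^2 - 4.6^2) / (2*9.81) = 2.1024 m


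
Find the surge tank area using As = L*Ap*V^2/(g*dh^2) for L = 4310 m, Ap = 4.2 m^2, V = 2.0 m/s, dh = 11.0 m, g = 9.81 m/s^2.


As = 4310 * 4.2 * 2.0^2 / (9.81 * 11.0^2) = 61.0003 m^2


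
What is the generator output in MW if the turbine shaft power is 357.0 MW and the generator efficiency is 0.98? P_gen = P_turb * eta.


P_gen = 357.0 * 0.98 = 349.8600 MW


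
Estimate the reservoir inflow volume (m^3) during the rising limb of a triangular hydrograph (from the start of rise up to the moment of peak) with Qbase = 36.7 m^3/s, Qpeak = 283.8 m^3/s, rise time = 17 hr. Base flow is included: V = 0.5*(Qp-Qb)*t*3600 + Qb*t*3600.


V = 0.5*(283.8 - 36.7)*17*3600 + 36.7*17*3600 = 9.8073e+06 m^3


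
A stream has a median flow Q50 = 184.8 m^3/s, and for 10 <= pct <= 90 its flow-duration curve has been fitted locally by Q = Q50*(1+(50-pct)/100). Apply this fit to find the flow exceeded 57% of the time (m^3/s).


Q = 184.8 * (1 + (50 - 57)/100) = 171.8640 m^3/s


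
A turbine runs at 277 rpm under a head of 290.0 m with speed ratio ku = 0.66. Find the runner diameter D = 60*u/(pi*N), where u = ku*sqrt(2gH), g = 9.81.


u = 0.66 * sqrt(2*9.81*290.0) = 49.7843 m/s
D = 60 * 49.7843 / (pi * 277) = 3.4325 m


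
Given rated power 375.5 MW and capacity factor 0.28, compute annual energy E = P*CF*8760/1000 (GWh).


E = 375.5 * 0.28 * 8760 / 1000 = 921.0264 GWh


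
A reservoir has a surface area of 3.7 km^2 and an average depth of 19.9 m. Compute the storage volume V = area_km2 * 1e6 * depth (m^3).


V = 3.7 * 1e6 * 19.9 = 7.3630e+07 m^3


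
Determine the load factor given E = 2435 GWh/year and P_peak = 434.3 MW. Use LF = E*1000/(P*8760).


LF = 2435 * 1000 / (434.3 * 8760) = 0.6400


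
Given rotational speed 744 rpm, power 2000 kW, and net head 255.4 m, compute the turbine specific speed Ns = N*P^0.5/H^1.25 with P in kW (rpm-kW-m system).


Ns = 744 * 2000^0.5 / 255.4^1.25 = 32.5883


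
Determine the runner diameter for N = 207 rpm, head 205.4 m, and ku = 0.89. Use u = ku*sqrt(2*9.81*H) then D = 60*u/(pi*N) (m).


u = 0.89 * sqrt(2*9.81*205.4) = 56.4989 m/s
D = 60 * 56.4989 / (pi * 207) = 5.2128 m


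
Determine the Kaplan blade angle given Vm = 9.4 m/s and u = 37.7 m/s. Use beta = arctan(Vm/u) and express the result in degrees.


beta = arctan(9.4 / 37.7) = 14.0005 degrees


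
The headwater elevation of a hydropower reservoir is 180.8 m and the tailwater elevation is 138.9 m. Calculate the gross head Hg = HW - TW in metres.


Hg = 180.8 - 138.9 = 41.9000 m


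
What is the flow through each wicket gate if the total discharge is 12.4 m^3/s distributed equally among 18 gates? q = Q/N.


q = 12.4 / 18 = 0.6889 m^3/s


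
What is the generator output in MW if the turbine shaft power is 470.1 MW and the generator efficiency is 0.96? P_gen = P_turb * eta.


P_gen = 470.1 * 0.96 = 451.2960 MW


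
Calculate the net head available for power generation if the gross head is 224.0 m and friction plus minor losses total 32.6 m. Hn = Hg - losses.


Hn = 224.0 - 32.6 = 191.4000 m


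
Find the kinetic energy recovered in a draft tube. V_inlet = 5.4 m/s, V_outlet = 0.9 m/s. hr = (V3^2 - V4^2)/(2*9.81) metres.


hr = (5.4^2 - 0.9^2) / (2*9.81) = 1.4450 m


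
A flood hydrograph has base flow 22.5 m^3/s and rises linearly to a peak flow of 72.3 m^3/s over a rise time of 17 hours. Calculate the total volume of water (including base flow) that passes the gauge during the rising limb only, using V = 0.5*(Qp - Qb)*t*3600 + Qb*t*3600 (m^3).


V = 0.5*(72.3 - 22.5)*17*3600 + 22.5*17*3600 = 2.9009e+06 m^3


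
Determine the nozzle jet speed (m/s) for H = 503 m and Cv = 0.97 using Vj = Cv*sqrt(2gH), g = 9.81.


Vj = 0.97 * sqrt(2*9.81*503) = 96.3619 m/s


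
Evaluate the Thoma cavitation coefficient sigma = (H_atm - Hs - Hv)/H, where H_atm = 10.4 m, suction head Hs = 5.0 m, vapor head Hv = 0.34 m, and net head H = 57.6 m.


sigma = (10.4 - 5.0 - 0.34) / 57.6 = 0.0878


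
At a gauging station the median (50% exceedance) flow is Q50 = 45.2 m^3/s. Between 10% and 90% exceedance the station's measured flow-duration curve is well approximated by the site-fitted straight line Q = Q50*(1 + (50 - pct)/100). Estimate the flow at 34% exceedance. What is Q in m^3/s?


Q = 45.2 * (1 + (50 - 34)/100) = 52.4320 m^3/s


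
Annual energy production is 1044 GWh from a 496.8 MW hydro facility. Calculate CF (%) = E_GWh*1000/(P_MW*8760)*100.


CF = 1044 * 1000 / (496.8 * 8760) * 100 = 23.9891 %


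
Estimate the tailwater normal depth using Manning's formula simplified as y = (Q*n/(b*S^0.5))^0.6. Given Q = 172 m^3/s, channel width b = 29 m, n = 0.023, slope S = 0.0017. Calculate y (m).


y = (172 * 0.023 / (29 * 0.0017^0.5))^0.6 = 2.0501 m


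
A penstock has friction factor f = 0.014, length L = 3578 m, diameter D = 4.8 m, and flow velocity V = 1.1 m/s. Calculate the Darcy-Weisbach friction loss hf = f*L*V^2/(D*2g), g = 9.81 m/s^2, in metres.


hf = 0.014 * 3578 * 1.1^2 / (4.8 * 2 * 9.81) = 0.6436 m


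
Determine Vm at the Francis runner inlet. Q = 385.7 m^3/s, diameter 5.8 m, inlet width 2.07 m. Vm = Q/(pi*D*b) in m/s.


Vm = 385.7 / (pi * 5.8 * 2.07) = 10.2259 m/s


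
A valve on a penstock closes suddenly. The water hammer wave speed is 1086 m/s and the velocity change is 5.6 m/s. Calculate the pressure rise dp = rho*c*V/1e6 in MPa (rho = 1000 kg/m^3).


dp = 1000 * 1086 * 5.6 / 1e6 = 6.0816 MPa


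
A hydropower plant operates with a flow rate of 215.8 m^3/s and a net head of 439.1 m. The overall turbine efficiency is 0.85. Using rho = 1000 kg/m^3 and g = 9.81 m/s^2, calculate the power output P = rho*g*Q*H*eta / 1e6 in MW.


P = 1000 * 9.81 * 215.8 * 439.1 * 0.85 / 1e6 = 790.1377 MW


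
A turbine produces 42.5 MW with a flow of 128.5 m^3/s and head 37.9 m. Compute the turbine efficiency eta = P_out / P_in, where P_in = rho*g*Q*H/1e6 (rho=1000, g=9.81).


P_in = 1000 * 9.81 * 128.5 * 37.9 / 1e6 = 47.7762 MW
eta = 42.5 / 47.7762 = 0.8896


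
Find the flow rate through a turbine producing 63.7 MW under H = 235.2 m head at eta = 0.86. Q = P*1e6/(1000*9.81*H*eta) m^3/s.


Q = 63.7 * 1e6 / (1000 * 9.81 * 235.2 * 0.86) = 32.1022 m^3/s


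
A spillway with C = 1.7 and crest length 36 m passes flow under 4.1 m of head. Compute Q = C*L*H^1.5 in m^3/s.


Q = 1.7 * 36 * 4.1^1.5 = 508.0743 m^3/s


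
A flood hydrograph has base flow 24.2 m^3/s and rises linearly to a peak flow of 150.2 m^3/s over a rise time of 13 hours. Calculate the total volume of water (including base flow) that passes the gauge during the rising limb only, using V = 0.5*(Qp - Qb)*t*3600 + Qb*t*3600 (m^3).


V = 0.5*(150.2 - 24.2)*13*3600 + 24.2*13*3600 = 4.0810e+06 m^3


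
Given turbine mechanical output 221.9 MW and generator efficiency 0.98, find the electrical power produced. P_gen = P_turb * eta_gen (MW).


P_gen = 221.9 * 0.98 = 217.4620 MW


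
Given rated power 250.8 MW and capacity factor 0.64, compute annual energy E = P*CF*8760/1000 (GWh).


E = 250.8 * 0.64 * 8760 / 1000 = 1406.0851 GWh


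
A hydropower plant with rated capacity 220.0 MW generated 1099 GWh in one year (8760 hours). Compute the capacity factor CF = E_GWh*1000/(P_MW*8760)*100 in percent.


CF = 1099 * 1000 / (220.0 * 8760) * 100 = 57.0257 %


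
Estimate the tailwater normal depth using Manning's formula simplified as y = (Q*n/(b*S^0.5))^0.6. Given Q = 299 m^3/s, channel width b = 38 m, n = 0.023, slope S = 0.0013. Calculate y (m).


y = (299 * 0.023 / (38 * 0.0013^0.5))^0.6 = 2.6326 m


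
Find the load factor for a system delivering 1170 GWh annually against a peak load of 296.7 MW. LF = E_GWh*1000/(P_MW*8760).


LF = 1170 * 1000 / (296.7 * 8760) = 0.4502


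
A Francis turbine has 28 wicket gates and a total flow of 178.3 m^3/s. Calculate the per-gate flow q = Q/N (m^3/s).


q = 178.3 / 28 = 6.3679 m^3/s


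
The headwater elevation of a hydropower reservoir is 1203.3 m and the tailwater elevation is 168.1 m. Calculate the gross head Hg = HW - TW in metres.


Hg = 1203.3 - 168.1 = 1035.2000 m


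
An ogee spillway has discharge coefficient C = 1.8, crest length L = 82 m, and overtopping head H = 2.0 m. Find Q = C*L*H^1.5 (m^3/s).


Q = 1.8 * 82 * 2.0^1.5 = 417.4758 m^3/s


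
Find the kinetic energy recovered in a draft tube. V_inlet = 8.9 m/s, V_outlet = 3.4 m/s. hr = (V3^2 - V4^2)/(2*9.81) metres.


hr = (8.9^2 - 3.4^2) / (2*9.81) = 3.4480 m


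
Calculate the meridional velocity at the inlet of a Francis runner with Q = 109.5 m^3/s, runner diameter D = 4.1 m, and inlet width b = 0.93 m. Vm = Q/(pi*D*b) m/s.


Vm = 109.5 / (pi * 4.1 * 0.93) = 9.1411 m/s


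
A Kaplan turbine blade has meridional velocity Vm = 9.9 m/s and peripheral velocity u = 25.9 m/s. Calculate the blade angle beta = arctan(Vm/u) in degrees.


beta = arctan(9.9 / 25.9) = 20.9188 degrees


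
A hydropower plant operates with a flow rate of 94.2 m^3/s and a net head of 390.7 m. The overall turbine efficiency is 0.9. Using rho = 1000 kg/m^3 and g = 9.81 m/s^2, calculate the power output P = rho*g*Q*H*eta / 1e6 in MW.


P = 1000 * 9.81 * 94.2 * 390.7 * 0.9 / 1e6 = 324.9420 MW


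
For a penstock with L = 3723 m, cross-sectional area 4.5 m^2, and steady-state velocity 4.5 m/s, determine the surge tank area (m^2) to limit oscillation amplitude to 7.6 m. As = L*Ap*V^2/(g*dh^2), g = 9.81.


As = 3723 * 4.5 * 4.5^2 / (9.81 * 7.6^2) = 598.7346 m^2


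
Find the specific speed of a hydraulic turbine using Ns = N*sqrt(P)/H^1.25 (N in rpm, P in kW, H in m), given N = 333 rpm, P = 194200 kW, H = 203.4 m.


Ns = 333 * 194200^0.5 / 203.4^1.25 = 191.0426


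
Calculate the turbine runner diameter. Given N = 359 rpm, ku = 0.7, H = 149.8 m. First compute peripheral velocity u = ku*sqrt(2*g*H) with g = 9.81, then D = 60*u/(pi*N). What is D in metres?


u = 0.7 * sqrt(2*9.81*149.8) = 37.9493 m/s
D = 60 * 37.9493 / (pi * 359) = 2.0189 m


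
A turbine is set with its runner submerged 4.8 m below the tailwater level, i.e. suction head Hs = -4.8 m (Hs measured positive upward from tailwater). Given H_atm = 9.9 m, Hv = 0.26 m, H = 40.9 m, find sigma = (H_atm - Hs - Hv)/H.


sigma = (9.9 - (-4.8) - 0.26) / 40.9 = 0.3531


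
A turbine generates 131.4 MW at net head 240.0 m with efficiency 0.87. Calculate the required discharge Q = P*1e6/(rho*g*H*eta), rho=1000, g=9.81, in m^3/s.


Q = 131.4 * 1e6 / (1000 * 9.81 * 240.0 * 0.87) = 64.1499 m^3/s


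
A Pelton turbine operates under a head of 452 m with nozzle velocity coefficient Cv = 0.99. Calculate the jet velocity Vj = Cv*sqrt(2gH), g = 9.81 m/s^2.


Vj = 0.99 * sqrt(2*9.81*452) = 93.2296 m/s


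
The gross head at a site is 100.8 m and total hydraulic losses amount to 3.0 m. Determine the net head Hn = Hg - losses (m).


Hn = 100.8 - 3.0 = 97.8000 m


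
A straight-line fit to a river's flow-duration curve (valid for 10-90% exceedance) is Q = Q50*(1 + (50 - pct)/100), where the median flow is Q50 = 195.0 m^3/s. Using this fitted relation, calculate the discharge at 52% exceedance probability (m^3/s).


Q = 195.0 * (1 + (50 - 52)/100) = 191.1000 m^3/s


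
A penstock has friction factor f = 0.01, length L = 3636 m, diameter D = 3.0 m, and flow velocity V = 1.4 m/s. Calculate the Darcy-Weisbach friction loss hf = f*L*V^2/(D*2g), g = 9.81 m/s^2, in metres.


hf = 0.01 * 3636 * 1.4^2 / (3.0 * 2 * 9.81) = 1.2108 m


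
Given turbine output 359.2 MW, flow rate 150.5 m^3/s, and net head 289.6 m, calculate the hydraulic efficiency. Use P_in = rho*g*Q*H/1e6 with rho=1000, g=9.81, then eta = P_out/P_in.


P_in = 1000 * 9.81 * 150.5 * 289.6 / 1e6 = 427.5669 MW
eta = 359.2 / 427.5669 = 0.8401


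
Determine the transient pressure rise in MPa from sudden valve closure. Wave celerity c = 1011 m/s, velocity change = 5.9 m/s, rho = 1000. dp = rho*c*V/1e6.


dp = 1000 * 1011 * 5.9 / 1e6 = 5.9649 MPa


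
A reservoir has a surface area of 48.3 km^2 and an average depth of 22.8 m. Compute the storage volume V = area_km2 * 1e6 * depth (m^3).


V = 48.3 * 1e6 * 22.8 = 1.1012e+09 m^3


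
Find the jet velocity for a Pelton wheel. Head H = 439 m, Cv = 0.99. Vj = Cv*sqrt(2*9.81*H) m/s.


Vj = 0.99 * sqrt(2*9.81*439) = 91.8791 m/s


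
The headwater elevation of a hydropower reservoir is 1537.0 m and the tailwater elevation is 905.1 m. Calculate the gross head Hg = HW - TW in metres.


Hg = 1537.0 - 905.1 = 631.9000 m


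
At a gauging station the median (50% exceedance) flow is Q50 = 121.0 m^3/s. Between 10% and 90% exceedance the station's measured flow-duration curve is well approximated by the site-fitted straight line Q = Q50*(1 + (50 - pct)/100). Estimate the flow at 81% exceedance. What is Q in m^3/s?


Q = 121.0 * (1 + (50 - 81)/100) = 83.4900 m^3/s


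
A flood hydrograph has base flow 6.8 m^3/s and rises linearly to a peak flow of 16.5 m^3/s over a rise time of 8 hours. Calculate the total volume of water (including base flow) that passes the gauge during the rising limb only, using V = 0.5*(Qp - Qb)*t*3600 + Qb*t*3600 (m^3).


V = 0.5*(16.5 - 6.8)*8*3600 + 6.8*8*3600 = 335520.0000 m^3


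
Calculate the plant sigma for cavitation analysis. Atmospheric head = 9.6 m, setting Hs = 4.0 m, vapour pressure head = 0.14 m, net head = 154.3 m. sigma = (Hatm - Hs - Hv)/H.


sigma = (9.6 - 4.0 - 0.14) / 154.3 = 0.0354


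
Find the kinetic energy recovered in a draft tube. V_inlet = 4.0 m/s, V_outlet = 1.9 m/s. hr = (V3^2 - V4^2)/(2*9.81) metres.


hr = (4.0^2 - 1.9^2) / (2*9.81) = 0.6315 m


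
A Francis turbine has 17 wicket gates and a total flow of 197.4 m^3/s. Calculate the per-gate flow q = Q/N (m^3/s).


q = 197.4 / 17 = 11.6118 m^3/s


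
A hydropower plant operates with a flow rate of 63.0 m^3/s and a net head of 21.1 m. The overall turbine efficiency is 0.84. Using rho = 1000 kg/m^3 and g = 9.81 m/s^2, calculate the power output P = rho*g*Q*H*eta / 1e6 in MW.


P = 1000 * 9.81 * 63.0 * 21.1 * 0.84 / 1e6 = 10.9540 MW


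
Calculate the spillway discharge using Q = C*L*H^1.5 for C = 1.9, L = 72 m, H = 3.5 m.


Q = 1.9 * 72 * 3.5^1.5 = 895.7528 m^3/s


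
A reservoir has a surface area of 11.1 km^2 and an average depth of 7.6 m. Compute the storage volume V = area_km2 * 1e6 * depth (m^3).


V = 11.1 * 1e6 * 7.6 = 8.4360e+07 m^3


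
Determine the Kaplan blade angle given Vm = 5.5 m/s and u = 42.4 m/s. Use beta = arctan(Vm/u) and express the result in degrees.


beta = arctan(5.5 / 42.4) = 7.3910 degrees


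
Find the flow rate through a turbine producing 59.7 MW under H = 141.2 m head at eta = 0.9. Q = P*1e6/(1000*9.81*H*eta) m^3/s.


Q = 59.7 * 1e6 / (1000 * 9.81 * 141.2 * 0.9) = 47.8882 m^3/s


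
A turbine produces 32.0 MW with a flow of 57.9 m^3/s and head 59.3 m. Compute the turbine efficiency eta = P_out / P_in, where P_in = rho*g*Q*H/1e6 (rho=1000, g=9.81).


P_in = 1000 * 9.81 * 57.9 * 59.3 / 1e6 = 33.6823 MW
eta = 32.0 / 33.6823 = 0.9501


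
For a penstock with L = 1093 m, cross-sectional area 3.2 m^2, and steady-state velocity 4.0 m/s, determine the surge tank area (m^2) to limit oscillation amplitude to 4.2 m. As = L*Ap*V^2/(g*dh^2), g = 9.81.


As = 1093 * 3.2 * 4.0^2 / (9.81 * 4.2^2) = 323.3870 m^2


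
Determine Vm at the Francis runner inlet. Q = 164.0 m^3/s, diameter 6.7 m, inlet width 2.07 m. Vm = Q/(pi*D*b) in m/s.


Vm = 164.0 / (pi * 6.7 * 2.07) = 3.7640 m/s


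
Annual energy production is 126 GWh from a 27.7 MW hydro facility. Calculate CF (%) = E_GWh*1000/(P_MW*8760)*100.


CF = 126 * 1000 / (27.7 * 8760) * 100 = 51.9262 %


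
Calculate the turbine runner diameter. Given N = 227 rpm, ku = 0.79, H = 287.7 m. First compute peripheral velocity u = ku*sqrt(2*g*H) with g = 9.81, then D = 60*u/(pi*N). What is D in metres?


u = 0.79 * sqrt(2*9.81*287.7) = 59.3535 m/s
D = 60 * 59.3535 / (pi * 227) = 4.9937 m


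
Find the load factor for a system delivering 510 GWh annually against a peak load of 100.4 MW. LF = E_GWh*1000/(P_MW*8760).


LF = 510 * 1000 / (100.4 * 8760) = 0.5799


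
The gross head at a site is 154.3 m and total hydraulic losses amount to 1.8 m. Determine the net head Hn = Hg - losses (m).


Hn = 154.3 - 1.8 = 152.5000 m


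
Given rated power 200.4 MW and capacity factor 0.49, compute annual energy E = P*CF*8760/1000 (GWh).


E = 200.4 * 0.49 * 8760 / 1000 = 860.1970 GWh


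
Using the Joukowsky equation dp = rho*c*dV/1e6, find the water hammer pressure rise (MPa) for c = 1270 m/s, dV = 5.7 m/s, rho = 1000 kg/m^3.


dp = 1000 * 1270 * 5.7 / 1e6 = 7.2390 MPa


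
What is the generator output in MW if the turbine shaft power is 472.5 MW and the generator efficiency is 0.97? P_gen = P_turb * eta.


P_gen = 472.5 * 0.97 = 458.3250 MW


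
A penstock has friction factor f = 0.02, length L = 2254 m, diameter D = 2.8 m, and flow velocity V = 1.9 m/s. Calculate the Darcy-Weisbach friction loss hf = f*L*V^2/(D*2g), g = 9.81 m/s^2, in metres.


hf = 0.02 * 2254 * 1.9^2 / (2.8 * 2 * 9.81) = 2.9623 m


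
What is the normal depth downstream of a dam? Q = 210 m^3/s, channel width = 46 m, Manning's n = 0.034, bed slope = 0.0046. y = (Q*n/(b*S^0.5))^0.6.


y = (210 * 0.034 / (46 * 0.0046^0.5))^0.6 = 1.6434 m


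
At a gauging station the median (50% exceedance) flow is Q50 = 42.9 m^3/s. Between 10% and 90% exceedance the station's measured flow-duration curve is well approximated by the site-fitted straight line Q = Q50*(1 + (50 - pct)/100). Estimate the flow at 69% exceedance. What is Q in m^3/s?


Q = 42.9 * (1 + (50 - 69)/100) = 34.7490 m^3/s


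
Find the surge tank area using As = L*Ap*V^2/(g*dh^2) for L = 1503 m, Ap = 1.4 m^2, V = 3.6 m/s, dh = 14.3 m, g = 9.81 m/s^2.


As = 1503 * 1.4 * 3.6^2 / (9.81 * 14.3^2) = 13.5941 m^2


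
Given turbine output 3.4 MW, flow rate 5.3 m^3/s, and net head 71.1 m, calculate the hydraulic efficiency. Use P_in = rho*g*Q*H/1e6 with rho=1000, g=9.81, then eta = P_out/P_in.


P_in = 1000 * 9.81 * 5.3 * 71.1 / 1e6 = 3.6967 MW
eta = 3.4 / 3.6967 = 0.9197


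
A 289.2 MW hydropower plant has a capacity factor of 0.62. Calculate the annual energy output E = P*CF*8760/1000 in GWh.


E = 289.2 * 0.62 * 8760 / 1000 = 1570.7030 GWh


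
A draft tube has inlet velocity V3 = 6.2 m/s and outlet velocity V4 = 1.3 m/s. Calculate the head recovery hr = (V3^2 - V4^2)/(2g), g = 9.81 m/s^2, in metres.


hr = (6.2^2 - 1.3^2) / (2*9.81) = 1.8731 m


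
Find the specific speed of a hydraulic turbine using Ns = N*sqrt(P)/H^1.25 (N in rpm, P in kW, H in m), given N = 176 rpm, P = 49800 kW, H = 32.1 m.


Ns = 176 * 49800^0.5 / 32.1^1.25 = 514.0390


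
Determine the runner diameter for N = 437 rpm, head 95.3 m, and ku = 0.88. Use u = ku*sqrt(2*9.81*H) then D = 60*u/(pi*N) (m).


u = 0.88 * sqrt(2*9.81*95.3) = 38.0521 m/s
D = 60 * 38.0521 / (pi * 437) = 1.6630 m


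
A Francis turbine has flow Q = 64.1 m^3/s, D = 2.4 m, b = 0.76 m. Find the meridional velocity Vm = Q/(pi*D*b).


Vm = 64.1 / (pi * 2.4 * 0.76) = 11.1862 m/s


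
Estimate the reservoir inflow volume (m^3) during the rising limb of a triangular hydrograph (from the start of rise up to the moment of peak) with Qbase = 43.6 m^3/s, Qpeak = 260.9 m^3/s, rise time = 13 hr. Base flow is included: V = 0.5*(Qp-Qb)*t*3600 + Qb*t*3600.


V = 0.5*(260.9 - 43.6)*13*3600 + 43.6*13*3600 = 7.1253e+06 m^3


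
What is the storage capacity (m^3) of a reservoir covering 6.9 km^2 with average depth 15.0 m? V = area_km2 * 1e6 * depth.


V = 6.9 * 1e6 * 15.0 = 1.0350e+08 m^3


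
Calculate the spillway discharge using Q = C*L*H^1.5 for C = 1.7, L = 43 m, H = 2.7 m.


Q = 1.7 * 43 * 2.7^1.5 = 324.3120 m^3/s


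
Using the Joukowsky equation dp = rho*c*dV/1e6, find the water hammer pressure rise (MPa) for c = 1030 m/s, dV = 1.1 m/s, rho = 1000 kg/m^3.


dp = 1000 * 1030 * 1.1 / 1e6 = 1.1330 MPa


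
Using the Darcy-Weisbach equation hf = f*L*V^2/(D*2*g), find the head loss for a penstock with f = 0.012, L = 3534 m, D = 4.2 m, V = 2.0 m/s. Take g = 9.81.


hf = 0.012 * 3534 * 2.0^2 / (4.2 * 2 * 9.81) = 2.0585 m


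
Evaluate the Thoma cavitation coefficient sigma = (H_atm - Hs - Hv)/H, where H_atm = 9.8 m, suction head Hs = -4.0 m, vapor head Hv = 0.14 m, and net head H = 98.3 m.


sigma = (9.8 - (-4.0) - 0.14) / 98.3 = 0.1390


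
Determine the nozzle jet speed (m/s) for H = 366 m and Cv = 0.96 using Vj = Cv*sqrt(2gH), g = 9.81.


Vj = 0.96 * sqrt(2*9.81*366) = 81.3507 m/s


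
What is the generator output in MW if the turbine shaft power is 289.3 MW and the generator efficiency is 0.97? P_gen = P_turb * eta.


P_gen = 289.3 * 0.97 = 280.6210 MW


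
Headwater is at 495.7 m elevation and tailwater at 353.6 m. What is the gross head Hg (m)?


Hg = 495.7 - 353.6 = 142.1000 m


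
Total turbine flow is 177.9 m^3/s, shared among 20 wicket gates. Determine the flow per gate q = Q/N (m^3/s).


q = 177.9 / 20 = 8.8950 m^3/s


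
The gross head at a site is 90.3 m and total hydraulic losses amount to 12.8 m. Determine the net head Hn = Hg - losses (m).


Hn = 90.3 - 12.8 = 77.5000 m


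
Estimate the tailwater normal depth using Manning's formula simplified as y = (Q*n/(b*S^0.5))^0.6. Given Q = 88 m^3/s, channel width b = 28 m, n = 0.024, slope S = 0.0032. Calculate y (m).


y = (88 * 0.024 / (28 * 0.0032^0.5))^0.6 = 1.1884 m


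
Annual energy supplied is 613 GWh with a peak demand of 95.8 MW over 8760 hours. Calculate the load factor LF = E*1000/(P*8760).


LF = 613 * 1000 / (95.8 * 8760) = 0.7305


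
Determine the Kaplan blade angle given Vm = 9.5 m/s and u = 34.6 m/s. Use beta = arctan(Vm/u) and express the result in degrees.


beta = arctan(9.5 / 34.6) = 15.3532 degrees


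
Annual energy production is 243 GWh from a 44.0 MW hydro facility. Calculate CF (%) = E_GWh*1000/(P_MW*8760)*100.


CF = 243 * 1000 / (44.0 * 8760) * 100 = 63.0448 %


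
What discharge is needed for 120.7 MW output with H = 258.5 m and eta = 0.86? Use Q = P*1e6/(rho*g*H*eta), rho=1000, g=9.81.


Q = 120.7 * 1e6 / (1000 * 9.81 * 258.5 * 0.86) = 55.3451 m^3/s


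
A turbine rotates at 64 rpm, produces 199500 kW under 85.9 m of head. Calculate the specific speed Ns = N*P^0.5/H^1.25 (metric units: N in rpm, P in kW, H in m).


Ns = 64 * 199500^0.5 / 85.9^1.25 = 109.3100


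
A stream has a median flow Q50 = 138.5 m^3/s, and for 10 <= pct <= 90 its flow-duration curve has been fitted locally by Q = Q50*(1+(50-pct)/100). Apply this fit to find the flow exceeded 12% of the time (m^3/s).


Q = 138.5 * (1 + (50 - 12)/100) = 191.1300 m^3/s


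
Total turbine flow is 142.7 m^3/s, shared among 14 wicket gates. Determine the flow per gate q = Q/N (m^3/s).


q = 142.7 / 14 = 10.1929 m^3/s


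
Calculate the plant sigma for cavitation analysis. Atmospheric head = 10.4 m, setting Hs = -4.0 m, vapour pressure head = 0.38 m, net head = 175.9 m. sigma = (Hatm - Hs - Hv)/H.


sigma = (10.4 - (-4.0) - 0.38) / 175.9 = 0.0797


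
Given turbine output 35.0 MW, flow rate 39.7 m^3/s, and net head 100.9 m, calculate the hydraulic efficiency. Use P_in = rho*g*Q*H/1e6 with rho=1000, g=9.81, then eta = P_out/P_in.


P_in = 1000 * 9.81 * 39.7 * 100.9 / 1e6 = 39.2962 MW
eta = 35.0 / 39.2962 = 0.8907


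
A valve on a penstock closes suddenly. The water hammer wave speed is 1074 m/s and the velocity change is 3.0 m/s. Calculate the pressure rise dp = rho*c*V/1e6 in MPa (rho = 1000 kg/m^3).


dp = 1000 * 1074 * 3.0 / 1e6 = 3.2220 MPa


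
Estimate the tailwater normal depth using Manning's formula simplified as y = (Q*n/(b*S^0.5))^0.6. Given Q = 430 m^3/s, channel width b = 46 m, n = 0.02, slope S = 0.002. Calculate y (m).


y = (430 * 0.02 / (46 * 0.002^0.5))^0.6 = 2.3590 m


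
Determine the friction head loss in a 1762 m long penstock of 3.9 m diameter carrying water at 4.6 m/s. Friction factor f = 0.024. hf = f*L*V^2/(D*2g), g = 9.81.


hf = 0.024 * 1762 * 4.6^2 / (3.9 * 2 * 9.81) = 11.6942 m


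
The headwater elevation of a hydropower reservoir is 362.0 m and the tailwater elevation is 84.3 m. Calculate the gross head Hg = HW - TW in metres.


Hg = 362.0 - 84.3 = 277.7000 m


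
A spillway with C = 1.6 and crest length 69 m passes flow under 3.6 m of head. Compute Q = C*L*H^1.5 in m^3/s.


Q = 1.6 * 69 * 3.6^1.5 = 754.0894 m^3/s


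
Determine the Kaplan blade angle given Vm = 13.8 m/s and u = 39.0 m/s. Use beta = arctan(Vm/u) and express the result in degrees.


beta = arctan(13.8 / 39.0) = 19.4861 degrees


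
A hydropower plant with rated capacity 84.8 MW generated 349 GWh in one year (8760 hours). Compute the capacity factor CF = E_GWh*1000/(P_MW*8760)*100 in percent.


CF = 349 * 1000 / (84.8 * 8760) * 100 = 46.9813 %


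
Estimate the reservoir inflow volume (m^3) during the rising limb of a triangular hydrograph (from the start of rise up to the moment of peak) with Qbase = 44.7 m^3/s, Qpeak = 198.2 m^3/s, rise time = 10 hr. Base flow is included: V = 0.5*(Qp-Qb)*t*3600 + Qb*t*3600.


V = 0.5*(198.2 - 44.7)*10*3600 + 44.7*10*3600 = 4.3722e+06 m^3


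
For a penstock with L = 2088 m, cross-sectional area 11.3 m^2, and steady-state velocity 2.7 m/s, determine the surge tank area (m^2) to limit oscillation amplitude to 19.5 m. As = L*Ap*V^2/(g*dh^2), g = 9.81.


As = 2088 * 11.3 * 2.7^2 / (9.81 * 19.5^2) = 46.1103 m^2


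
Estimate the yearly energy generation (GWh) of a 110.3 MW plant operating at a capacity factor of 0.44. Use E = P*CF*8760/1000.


E = 110.3 * 0.44 * 8760 / 1000 = 425.1403 GWh


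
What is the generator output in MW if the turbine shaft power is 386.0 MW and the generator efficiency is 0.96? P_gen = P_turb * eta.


P_gen = 386.0 * 0.96 = 370.5600 MW


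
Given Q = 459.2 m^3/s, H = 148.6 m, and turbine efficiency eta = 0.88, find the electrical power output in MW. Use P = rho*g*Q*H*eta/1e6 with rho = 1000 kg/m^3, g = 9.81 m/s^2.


P = 1000 * 9.81 * 459.2 * 148.6 * 0.88 / 1e6 = 589.0774 MW


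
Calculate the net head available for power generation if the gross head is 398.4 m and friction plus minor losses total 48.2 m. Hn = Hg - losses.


Hn = 398.4 - 48.2 = 350.2000 m


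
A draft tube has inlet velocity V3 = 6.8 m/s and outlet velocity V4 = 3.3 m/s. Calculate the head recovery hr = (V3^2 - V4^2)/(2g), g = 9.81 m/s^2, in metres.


hr = (6.8^2 - 3.3^2) / (2*9.81) = 1.8017 m


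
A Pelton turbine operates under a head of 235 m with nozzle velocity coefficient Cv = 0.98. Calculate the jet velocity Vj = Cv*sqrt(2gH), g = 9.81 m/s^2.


Vj = 0.98 * sqrt(2*9.81*235) = 66.5441 m/s


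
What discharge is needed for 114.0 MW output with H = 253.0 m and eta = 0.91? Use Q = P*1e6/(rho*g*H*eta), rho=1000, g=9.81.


Q = 114.0 * 1e6 / (1000 * 9.81 * 253.0 * 0.91) = 50.4747 m^3/s


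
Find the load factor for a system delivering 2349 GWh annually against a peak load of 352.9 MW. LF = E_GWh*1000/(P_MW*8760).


LF = 2349 * 1000 / (352.9 * 8760) = 0.7598


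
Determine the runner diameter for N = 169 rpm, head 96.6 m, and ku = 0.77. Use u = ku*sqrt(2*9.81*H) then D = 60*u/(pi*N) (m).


u = 0.77 * sqrt(2*9.81*96.6) = 33.5219 m/s
D = 60 * 33.5219 / (pi * 169) = 3.7883 m


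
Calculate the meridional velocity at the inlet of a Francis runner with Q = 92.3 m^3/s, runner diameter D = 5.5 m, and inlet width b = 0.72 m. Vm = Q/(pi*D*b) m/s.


Vm = 92.3 / (pi * 5.5 * 0.72) = 7.4192 m/s


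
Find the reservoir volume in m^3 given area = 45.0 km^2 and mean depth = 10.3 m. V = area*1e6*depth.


V = 45.0 * 1e6 * 10.3 = 4.6350e+08 m^3


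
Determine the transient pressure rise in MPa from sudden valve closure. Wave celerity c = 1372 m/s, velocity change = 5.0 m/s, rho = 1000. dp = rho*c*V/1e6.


dp = 1000 * 1372 * 5.0 / 1e6 = 6.8600 MPa


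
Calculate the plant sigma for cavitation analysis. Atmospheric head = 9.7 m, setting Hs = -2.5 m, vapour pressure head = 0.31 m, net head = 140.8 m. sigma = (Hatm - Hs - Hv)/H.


sigma = (9.7 - (-2.5) - 0.31) / 140.8 = 0.0844


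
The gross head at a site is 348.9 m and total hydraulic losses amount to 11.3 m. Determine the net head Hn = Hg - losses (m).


Hn = 348.9 - 11.3 = 337.6000 m


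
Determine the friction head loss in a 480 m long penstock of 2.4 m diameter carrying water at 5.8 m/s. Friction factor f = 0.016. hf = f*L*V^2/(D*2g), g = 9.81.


hf = 0.016 * 480 * 5.8^2 / (2.4 * 2 * 9.81) = 5.4866 m


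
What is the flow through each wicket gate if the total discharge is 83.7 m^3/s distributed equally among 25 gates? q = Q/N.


q = 83.7 / 25 = 3.3480 m^3/s


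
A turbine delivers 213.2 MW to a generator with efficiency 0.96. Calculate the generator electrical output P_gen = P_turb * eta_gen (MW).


P_gen = 213.2 * 0.96 = 204.6720 MW


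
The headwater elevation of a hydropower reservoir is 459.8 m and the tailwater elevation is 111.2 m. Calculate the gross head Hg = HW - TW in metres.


Hg = 459.8 - 111.2 = 348.6000 m


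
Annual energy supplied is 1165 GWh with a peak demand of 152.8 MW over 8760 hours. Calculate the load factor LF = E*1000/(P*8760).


LF = 1165 * 1000 / (152.8 * 8760) = 0.8704


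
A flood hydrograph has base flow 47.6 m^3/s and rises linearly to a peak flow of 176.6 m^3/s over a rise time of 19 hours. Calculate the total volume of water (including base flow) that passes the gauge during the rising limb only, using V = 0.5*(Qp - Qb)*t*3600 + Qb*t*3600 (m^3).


V = 0.5*(176.6 - 47.6)*19*3600 + 47.6*19*3600 = 7.6676e+06 m^3


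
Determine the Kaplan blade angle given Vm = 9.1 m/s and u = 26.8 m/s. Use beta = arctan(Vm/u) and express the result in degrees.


beta = arctan(9.1 / 26.8) = 18.7550 degrees


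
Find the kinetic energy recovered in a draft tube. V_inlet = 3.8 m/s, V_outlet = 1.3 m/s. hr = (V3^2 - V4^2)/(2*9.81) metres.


hr = (3.8^2 - 1.3^2) / (2*9.81) = 0.6498 m


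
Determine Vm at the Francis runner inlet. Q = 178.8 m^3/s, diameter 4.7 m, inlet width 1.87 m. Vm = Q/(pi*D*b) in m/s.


Vm = 178.8 / (pi * 4.7 * 1.87) = 6.4756 m/s


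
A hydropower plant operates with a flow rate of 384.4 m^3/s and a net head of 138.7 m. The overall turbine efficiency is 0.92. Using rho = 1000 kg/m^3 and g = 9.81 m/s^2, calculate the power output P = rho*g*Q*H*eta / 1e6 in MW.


P = 1000 * 9.81 * 384.4 * 138.7 * 0.92 / 1e6 = 481.1901 MW


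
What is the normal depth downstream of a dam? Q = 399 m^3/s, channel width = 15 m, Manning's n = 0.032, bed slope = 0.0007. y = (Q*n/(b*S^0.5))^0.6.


y = (399 * 0.032 / (15 * 0.0007^0.5))^0.6 = 8.0258 m


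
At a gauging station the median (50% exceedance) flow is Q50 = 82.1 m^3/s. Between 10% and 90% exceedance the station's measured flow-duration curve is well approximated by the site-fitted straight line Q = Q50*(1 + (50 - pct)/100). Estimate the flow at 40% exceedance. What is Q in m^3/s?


Q = 82.1 * (1 + (50 - 40)/100) = 90.3100 m^3/s


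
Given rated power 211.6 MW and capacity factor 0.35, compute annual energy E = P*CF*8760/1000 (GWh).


E = 211.6 * 0.35 * 8760 / 1000 = 648.7656 GWh


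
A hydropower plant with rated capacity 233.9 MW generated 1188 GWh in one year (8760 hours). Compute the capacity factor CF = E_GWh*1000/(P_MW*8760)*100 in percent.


CF = 1188 * 1000 / (233.9 * 8760) * 100 = 57.9805 %


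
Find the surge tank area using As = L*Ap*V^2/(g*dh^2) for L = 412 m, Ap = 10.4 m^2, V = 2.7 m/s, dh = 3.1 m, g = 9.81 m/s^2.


As = 412 * 10.4 * 2.7^2 / (9.81 * 3.1^2) = 331.3338 m^2


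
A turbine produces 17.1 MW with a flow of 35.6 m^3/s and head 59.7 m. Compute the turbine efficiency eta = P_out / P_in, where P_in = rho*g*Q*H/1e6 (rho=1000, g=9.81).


P_in = 1000 * 9.81 * 35.6 * 59.7 / 1e6 = 20.8494 MW
eta = 17.1 / 20.8494 = 0.8202


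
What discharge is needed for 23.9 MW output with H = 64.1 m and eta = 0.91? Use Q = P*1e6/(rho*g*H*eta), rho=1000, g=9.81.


Q = 23.9 * 1e6 / (1000 * 9.81 * 64.1 * 0.91) = 41.7666 m^3/s


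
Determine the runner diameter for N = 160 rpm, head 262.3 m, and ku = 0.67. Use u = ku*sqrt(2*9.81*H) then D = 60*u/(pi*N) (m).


u = 0.67 * sqrt(2*9.81*262.3) = 48.0644 m/s
D = 60 * 48.0644 / (pi * 160) = 5.7373 m


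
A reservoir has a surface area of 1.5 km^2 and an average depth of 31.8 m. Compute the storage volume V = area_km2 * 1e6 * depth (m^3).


V = 1.5 * 1e6 * 31.8 = 4.7700e+07 m^3


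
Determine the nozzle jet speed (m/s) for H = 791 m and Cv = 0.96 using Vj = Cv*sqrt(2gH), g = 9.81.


Vj = 0.96 * sqrt(2*9.81*791) = 119.5939 m/s


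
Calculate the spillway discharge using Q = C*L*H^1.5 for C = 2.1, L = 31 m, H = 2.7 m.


Q = 2.1 * 31 * 2.7^1.5 = 288.8196 m^3/s


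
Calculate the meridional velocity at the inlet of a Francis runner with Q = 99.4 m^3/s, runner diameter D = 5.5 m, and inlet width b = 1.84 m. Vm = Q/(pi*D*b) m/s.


Vm = 99.4 / (pi * 5.5 * 1.84) = 3.1265 m/s


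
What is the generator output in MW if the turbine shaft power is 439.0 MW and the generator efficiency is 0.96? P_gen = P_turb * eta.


P_gen = 439.0 * 0.96 = 421.4400 MW


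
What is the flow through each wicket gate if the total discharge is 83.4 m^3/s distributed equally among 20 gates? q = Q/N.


q = 83.4 / 20 = 4.1700 m^3/s


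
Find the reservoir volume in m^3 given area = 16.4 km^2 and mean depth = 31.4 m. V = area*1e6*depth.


V = 16.4 * 1e6 * 31.4 = 5.1496e+08 m^3


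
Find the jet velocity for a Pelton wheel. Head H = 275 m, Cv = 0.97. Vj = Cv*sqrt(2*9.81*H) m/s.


Vj = 0.97 * sqrt(2*9.81*275) = 71.2504 m/s


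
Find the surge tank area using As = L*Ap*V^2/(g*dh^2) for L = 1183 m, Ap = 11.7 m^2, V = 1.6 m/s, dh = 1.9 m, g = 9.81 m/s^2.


As = 1183 * 11.7 * 1.6^2 / (9.81 * 1.9^2) = 1000.5398 m^2


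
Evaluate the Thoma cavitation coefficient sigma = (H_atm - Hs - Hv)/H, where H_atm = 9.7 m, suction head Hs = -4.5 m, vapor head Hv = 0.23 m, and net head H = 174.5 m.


sigma = (9.7 - (-4.5) - 0.23) / 174.5 = 0.0801


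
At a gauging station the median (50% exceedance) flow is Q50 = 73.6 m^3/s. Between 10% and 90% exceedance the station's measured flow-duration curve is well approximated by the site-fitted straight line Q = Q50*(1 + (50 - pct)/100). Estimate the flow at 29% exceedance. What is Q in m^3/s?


Q = 73.6 * (1 + (50 - 29)/100) = 89.0560 m^3/s


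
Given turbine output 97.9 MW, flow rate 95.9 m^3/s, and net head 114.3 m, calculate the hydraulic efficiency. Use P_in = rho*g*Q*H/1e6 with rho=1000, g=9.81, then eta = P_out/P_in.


P_in = 1000 * 9.81 * 95.9 * 114.3 / 1e6 = 107.5310 MW
eta = 97.9 / 107.5310 = 0.9104
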